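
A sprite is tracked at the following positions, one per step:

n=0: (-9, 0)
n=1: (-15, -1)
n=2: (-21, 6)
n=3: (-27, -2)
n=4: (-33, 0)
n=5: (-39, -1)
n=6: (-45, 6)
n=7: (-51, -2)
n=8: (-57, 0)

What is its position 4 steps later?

(-81, 0)

First: linear, -6 per step → -81 at step 12.
Second: cycles through 0, -1, 6, -2 every 4 steps. Step 12 lands at position 0 of the cycle → 0.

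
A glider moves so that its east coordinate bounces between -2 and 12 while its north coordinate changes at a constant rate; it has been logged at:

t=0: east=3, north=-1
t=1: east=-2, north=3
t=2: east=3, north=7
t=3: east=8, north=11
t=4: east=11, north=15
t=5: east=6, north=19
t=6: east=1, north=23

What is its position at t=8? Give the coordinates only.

The east coordinate reflects between -2 and 12, moving 5 per step.
  step 7: 1 → 0
  step 8: 0 → 5
The north coordinate changes by +4 each step: at step 8 it is 31.

east=5, north=31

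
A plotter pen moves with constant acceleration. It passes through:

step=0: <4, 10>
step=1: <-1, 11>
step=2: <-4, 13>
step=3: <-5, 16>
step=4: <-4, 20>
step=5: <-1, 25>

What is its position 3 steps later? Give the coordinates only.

Taking differences between consecutive positions: <-5, +1>, <-3, +2>, <-1, +3>, <+1, +4>, <+3, +5>. These grow by <+2, +1> each step.
step 6: <-1, 25> + <+5, +6> → <4, 31>
step 7: <4, 31> + <+7, +7> → <11, 38>
step 8: <11, 38> + <+9, +8> → <20, 46>

<20, 46>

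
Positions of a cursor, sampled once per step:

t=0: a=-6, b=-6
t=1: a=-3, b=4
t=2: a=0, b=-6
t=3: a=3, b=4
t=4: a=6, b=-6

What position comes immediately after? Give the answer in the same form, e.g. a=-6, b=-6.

The a coordinate changes by +3 each step, so at step 5 it is -6 + 5·(3) = 9.
The b coordinate repeats the cycle [-6, 4] with period 2; step 5 mod 2 = 1, giving 4.

a=9, b=4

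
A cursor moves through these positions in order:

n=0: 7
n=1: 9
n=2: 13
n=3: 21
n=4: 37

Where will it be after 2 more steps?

The jumps are +2, +4, +8, +16 — a geometric progression with ratio 2.
step 5: 37 + 32 → 69
step 6: 69 + 64 → 133

133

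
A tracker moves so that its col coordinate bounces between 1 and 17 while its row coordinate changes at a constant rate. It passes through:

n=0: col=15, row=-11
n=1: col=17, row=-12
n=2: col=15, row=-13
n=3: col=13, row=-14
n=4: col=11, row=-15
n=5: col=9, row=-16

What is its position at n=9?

col=1, row=-20

The col coordinate reflects between 1 and 17, moving 2 per step.
  step 6: 9 → 7
  step 7: 7 → 5
  step 8: 5 → 3
  step 9: 3 → 1
The row coordinate changes by -1 each step: at step 9 it is -20.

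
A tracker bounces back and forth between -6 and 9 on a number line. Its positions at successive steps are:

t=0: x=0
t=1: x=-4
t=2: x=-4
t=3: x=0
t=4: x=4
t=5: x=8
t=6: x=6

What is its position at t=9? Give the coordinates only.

The value reflects between -6 and 9, moving 4 per step.
  step 7: 6 → 2
  step 8: 2 → -2
  step 9: -2 → -6

x=-6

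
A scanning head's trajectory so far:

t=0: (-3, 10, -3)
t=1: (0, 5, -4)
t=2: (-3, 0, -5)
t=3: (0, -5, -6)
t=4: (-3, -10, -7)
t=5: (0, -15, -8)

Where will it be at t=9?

The first coordinate repeats the cycle [-3, 0] with period 2; step 9 mod 2 = 1, giving 0.
The second coordinate changes by -5 each step, so at step 9 it is 10 + 9·(-5) = -35.
The third coordinate changes by -1 each step, so at step 9 it is -3 + 9·(-1) = -12.

(0, -35, -12)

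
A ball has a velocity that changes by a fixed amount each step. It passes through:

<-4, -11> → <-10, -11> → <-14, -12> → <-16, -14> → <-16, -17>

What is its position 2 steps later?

First differences are <-6, +0>, <-4, -1>, <-2, -2>, <+0, -3>; their common second difference is <+2, -1> (constant acceleration).
step 5: <-16, -17> + <+2, -4> → <-14, -21>
step 6: <-14, -21> + <+4, -5> → <-10, -26>

<-10, -26>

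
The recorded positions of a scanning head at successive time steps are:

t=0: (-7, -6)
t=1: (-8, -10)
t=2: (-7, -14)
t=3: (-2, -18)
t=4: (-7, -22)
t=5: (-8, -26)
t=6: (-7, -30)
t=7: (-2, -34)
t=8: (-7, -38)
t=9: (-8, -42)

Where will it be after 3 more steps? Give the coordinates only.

(-7, -54)

First: cycles through -7, -8, -7, -2 every 4 steps. Step 12 lands at position 0 of the cycle → -7.
Second: linear, -4 per step → -54 at step 12.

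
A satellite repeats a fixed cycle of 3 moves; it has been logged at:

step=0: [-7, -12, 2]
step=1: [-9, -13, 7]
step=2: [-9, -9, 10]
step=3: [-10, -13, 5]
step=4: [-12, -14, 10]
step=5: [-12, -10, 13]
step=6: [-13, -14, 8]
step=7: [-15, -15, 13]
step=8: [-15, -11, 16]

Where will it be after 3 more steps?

[-18, -12, 19]

Differencing gives [-2, -1, +5], [+0, +4, +3], [-1, -4, -5], [-2, -1, +5], [+0, +4, +3], [-1, -4, -5], [-2, -1, +5], [+0, +4, +3]. This is the pattern [-2, -1, +5], [+0, +4, +3], [-1, -4, -5] repeated.
step 9: apply [-1, -4, -5] → [-16, -15, 11]
step 10: apply [-2, -1, +5] → [-18, -16, 16]
step 11: apply [+0, +4, +3] → [-18, -12, 19]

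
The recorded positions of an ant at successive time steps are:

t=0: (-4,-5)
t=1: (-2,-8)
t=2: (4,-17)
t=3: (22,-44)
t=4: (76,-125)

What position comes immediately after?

(238,-368)

Step-to-step displacements: (+2,-3), (+6,-9), (+18,-27), (+54,-81); each is 3× the previous.
step 5: (76,-125) + (+162,-243) → (238,-368)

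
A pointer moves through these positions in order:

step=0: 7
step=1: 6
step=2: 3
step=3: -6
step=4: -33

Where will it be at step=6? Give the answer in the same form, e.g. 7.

-357

Step-to-step displacements: -1, -3, -9, -27; each is 3× the previous.
step 5: -33 − 81 → -114
step 6: -114 − 243 → -357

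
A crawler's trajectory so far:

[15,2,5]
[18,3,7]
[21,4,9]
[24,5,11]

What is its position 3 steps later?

Each step adds [+3,+1,+2] to the position.
step 4: [24,5,11] + [+3,+1,+2] → [27,6,13]
step 5: [27,6,13] + [+3,+1,+2] → [30,7,15]
step 6: [30,7,15] + [+3,+1,+2] → [33,8,17]

[33,8,17]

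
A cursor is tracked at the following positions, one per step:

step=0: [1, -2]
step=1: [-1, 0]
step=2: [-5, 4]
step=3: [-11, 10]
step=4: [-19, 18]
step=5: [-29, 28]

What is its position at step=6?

First differences are [-2, +2], [-4, +4], [-6, +6], [-8, +8], [-10, +10]; their common second difference is [-2, +2] (constant acceleration).
step 6: [-29, 28] + [-12, +12] → [-41, 40]

[-41, 40]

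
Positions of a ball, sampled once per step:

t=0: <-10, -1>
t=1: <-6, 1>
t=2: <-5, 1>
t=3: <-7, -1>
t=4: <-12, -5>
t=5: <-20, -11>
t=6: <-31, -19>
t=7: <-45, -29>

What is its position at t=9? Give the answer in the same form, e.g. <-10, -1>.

<-82, -55>

First differences are <+4, +2>, <+1, +0>, <-2, -2>, <-5, -4>, <-8, -6>, <-11, -8>, <-14, -10>; their common second difference is <-3, -2> (constant acceleration).
step 8: <-45, -29> + <-17, -12> → <-62, -41>
step 9: <-62, -41> + <-20, -14> → <-82, -55>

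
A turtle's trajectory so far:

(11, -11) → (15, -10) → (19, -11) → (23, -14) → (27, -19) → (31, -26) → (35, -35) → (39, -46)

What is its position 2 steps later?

(47, -74)

First differences are (+4, +1), (+4, -1), (+4, -3), (+4, -5), (+4, -7), (+4, -9), (+4, -11); their common second difference is (+0, -2) (constant acceleration).
step 8: (39, -46) + (+4, -13) → (43, -59)
step 9: (43, -59) + (+4, -15) → (47, -74)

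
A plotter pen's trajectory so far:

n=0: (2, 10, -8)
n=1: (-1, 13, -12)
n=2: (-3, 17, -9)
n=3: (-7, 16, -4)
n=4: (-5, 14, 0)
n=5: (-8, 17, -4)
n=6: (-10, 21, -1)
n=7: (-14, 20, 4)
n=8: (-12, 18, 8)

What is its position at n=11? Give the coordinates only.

(-21, 24, 12)

The moves between consecutive positions are (-3, +3, -4), (-2, +4, +3), (-4, -1, +5), (+2, -2, +4), (-3, +3, -4), (-2, +4, +3), (-4, -1, +5), (+2, -2, +4); they repeat the 4-cycle [(-3, +3, -4), (-2, +4, +3), (-4, -1, +5), (+2, -2, +4)].
step 9: apply (-3, +3, -4) → (-15, 21, 4)
step 10: apply (-2, +4, +3) → (-17, 25, 7)
step 11: apply (-4, -1, +5) → (-21, 24, 12)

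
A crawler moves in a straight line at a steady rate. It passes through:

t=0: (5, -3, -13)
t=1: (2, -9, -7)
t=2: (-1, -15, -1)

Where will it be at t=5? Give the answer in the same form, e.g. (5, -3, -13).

The position changes by (-3, -6, +6) every step.
step 3: (-1, -15, -1) + (-3, -6, +6) → (-4, -21, 5)
step 4: (-4, -21, 5) + (-3, -6, +6) → (-7, -27, 11)
step 5: (-7, -27, 11) + (-3, -6, +6) → (-10, -33, 17)

(-10, -33, 17)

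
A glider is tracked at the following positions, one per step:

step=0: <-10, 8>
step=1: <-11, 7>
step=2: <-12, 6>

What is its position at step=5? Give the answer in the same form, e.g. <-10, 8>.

Constant displacement of <-1, -1> per step.
step 3: <-12, 6> + <-1, -1> → <-13, 5>
step 4: <-13, 5> + <-1, -1> → <-14, 4>
step 5: <-14, 4> + <-1, -1> → <-15, 3>

<-15, 3>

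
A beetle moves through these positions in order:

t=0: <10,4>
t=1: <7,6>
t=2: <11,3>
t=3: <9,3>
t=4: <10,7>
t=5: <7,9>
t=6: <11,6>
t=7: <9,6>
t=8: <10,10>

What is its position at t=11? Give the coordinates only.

Step-to-step displacements: <-3,+2>, <+4,-3>, <-2,+0>, <+1,+4>, <-3,+2>, <+4,-3>, <-2,+0>, <+1,+4> — a repeating cycle of length 4.
step 9: apply <-3,+2> → <7,12>
step 10: apply <+4,-3> → <11,9>
step 11: apply <-2,+0> → <9,9>

<9,9>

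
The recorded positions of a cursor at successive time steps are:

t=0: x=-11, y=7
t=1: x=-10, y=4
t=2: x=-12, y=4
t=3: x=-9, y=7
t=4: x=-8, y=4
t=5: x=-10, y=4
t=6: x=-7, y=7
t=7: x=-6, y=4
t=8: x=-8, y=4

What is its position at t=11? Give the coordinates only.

Differencing gives (+1, -3), (-2, +0), (+3, +3), (+1, -3), (-2, +0), (+3, +3), (+1, -3), (-2, +0). This is the pattern (+1, -3), (-2, +0), (+3, +3) repeated.
step 9: apply (+3, +3) → x=-5, y=7
step 10: apply (+1, -3) → x=-4, y=4
step 11: apply (-2, +0) → x=-6, y=4

x=-6, y=4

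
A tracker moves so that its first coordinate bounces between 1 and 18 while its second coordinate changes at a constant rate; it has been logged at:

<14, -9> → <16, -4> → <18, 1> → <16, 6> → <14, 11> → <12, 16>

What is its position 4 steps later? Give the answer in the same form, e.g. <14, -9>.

<4, 36>

The first coordinate reflects between 1 and 18, moving 2 per step.
  step 6: 12 → 10
  step 7: 10 → 8
  step 8: 8 → 6
  step 9: 6 → 4
The second coordinate changes by +5 each step: at step 9 it is 36.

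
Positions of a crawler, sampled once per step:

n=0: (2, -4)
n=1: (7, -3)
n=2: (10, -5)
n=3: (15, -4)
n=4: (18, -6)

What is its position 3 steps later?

The moves between consecutive positions are (+5, +1), (+3, -2), (+5, +1), (+3, -2); they repeat the 2-cycle [(+5, +1), (+3, -2)].
step 5: apply (+5, +1) → (23, -5)
step 6: apply (+3, -2) → (26, -7)
step 7: apply (+5, +1) → (31, -6)

(31, -6)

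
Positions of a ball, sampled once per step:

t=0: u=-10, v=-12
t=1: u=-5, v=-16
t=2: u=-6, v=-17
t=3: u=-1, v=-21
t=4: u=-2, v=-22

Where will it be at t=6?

Differencing gives (+5, -4), (-1, -1), (+5, -4), (-1, -1). This is the pattern (+5, -4), (-1, -1) repeated.
step 5: apply (+5, -4) → u=3, v=-26
step 6: apply (-1, -1) → u=2, v=-27

u=2, v=-27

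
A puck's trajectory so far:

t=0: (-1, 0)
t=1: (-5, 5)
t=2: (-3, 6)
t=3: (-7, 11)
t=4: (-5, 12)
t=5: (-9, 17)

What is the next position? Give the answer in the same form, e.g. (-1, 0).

The moves between consecutive positions are (-4, +5), (+2, +1), (-4, +5), (+2, +1), (-4, +5); they repeat the 2-cycle [(-4, +5), (+2, +1)].
step 6: apply (+2, +1) → (-7, 18)

(-7, 18)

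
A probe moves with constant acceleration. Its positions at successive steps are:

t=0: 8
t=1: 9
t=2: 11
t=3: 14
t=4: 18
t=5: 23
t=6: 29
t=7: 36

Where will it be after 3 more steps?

63

First differences are +1, +2, +3, +4, +5, +6, +7; their common second difference is +1 (constant acceleration).
step 8: 36 + 8 → 44
step 9: 44 + 9 → 53
step 10: 53 + 10 → 63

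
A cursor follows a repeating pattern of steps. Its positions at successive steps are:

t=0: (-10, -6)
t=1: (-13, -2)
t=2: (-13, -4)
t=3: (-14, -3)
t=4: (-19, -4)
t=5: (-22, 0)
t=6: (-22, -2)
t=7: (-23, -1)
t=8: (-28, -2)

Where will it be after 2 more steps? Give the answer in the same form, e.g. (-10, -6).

(-31, 0)

The moves between consecutive positions are (-3, +4), (+0, -2), (-1, +1), (-5, -1), (-3, +4), (+0, -2), (-1, +1), (-5, -1); they repeat the 4-cycle [(-3, +4), (+0, -2), (-1, +1), (-5, -1)].
step 9: apply (-3, +4) → (-31, 2)
step 10: apply (+0, -2) → (-31, 0)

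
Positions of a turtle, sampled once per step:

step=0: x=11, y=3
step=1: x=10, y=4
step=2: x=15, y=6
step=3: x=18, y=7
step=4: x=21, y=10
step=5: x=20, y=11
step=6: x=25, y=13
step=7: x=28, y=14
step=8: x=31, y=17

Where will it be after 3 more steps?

Step-to-step displacements: (-1, +1), (+5, +2), (+3, +1), (+3, +3), (-1, +1), (+5, +2), (+3, +1), (+3, +3) — a repeating cycle of length 4.
step 9: apply (-1, +1) → x=30, y=18
step 10: apply (+5, +2) → x=35, y=20
step 11: apply (+3, +1) → x=38, y=21

x=38, y=21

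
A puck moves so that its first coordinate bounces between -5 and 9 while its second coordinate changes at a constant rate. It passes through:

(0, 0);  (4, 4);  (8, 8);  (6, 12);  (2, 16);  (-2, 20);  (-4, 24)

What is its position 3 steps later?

(8, 36)

The first coordinate travels 4 per step and bounces off the walls at -5 and 9.
  step 7: -4 → 0
  step 8: 0 → 4
  step 9: 4 → 8
The second coordinate changes by +4 each step: at step 9 it is 36.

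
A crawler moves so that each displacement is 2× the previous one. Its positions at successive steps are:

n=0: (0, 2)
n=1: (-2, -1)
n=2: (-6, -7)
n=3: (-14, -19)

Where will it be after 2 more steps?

(-62, -91)

The jumps are (-2, -3), (-4, -6), (-8, -12) — a geometric progression with ratio 2.
step 4: (-14, -19) + (-16, -24) → (-30, -43)
step 5: (-30, -43) + (-32, -48) → (-62, -91)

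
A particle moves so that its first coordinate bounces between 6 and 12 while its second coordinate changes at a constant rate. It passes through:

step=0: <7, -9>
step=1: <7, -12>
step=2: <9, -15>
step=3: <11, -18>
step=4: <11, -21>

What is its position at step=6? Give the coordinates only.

<7, -27>

The first coordinate travels 2 per step and bounces off the walls at 6 and 12.
  step 5: 11 → 9
  step 6: 9 → 7
The second coordinate changes by -3 each step: at step 6 it is -27.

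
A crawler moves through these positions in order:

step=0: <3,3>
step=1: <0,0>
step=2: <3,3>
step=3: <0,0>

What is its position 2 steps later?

The jumps are <-3,-3>, <+3,+3>, <-3,-3> — a geometric progression with ratio -1.
step 4: <0,0> + <+3,+3> → <3,3>
step 5: <3,3> + <-3,-3> → <0,0>

<0,0>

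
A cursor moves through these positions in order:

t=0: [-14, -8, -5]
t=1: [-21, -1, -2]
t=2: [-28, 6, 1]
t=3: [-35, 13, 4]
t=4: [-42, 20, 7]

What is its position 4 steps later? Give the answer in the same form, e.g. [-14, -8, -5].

[-70, 48, 19]

Constant displacement of [-7, +7, +3] per step.
step 5: [-42, 20, 7] + [-7, +7, +3] → [-49, 27, 10]
step 6: [-49, 27, 10] + [-7, +7, +3] → [-56, 34, 13]
step 7: [-56, 34, 13] + [-7, +7, +3] → [-63, 41, 16]
step 8: [-63, 41, 16] + [-7, +7, +3] → [-70, 48, 19]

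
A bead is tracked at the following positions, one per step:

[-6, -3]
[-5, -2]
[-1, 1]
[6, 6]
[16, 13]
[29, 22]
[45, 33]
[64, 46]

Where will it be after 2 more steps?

[111, 78]

Taking differences between consecutive positions: [+1, +1], [+4, +3], [+7, +5], [+10, +7], [+13, +9], [+16, +11], [+19, +13]. These grow by [+3, +2] each step.
step 8: [64, 46] + [+22, +15] → [86, 61]
step 9: [86, 61] + [+25, +17] → [111, 78]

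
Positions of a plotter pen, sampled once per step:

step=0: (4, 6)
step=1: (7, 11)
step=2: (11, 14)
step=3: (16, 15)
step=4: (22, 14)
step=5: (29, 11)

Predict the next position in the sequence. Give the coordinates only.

(37, 6)

Successive displacements: (+3, +5), (+4, +3), (+5, +1), (+6, -1), (+7, -3) — each changes by (+1, -2).
step 6: (29, 11) + (+8, -5) → (37, 6)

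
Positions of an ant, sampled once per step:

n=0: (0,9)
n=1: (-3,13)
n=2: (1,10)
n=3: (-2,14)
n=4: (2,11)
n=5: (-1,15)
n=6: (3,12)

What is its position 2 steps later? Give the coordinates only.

(4,13)

Differencing gives (-3,+4), (+4,-3), (-3,+4), (+4,-3), (-3,+4), (+4,-3). This is the pattern (-3,+4), (+4,-3) repeated.
step 7: apply (-3,+4) → (0,16)
step 8: apply (+4,-3) → (4,13)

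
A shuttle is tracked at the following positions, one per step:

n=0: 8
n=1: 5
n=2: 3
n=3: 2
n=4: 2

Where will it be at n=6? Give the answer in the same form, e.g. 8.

5

Successive displacements: -3, -2, -1, +0 — each changes by +1.
step 5: 2 + 1 → 3
step 6: 3 + 2 → 5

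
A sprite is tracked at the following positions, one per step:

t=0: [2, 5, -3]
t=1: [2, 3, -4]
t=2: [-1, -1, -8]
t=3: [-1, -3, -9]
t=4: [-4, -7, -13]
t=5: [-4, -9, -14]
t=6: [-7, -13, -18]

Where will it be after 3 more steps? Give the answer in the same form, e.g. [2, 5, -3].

Differencing gives [+0, -2, -1], [-3, -4, -4], [+0, -2, -1], [-3, -4, -4], [+0, -2, -1], [-3, -4, -4]. This is the pattern [+0, -2, -1], [-3, -4, -4] repeated.
step 7: apply [+0, -2, -1] → [-7, -15, -19]
step 8: apply [-3, -4, -4] → [-10, -19, -23]
step 9: apply [+0, -2, -1] → [-10, -21, -24]

[-10, -21, -24]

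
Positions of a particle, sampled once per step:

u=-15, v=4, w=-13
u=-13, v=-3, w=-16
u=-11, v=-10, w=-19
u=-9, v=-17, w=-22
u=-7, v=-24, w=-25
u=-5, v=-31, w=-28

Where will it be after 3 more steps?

The position changes by (+2,-7,-3) every step.
step 6: u=-5, v=-31, w=-28 + (+2,-7,-3) → u=-3, v=-38, w=-31
step 7: u=-3, v=-38, w=-31 + (+2,-7,-3) → u=-1, v=-45, w=-34
step 8: u=-1, v=-45, w=-34 + (+2,-7,-3) → u=1, v=-52, w=-37

u=1, v=-52, w=-37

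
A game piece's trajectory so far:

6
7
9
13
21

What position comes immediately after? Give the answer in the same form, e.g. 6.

The jumps are +1, +2, +4, +8 — a geometric progression with ratio 2.
step 5: 21 + 16 → 37

37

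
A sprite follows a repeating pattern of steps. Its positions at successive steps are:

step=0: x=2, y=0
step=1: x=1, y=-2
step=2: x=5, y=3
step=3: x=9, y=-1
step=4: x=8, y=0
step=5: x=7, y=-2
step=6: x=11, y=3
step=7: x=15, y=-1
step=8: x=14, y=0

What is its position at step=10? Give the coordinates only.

Differencing gives (-1, -2), (+4, +5), (+4, -4), (-1, +1), (-1, -2), (+4, +5), (+4, -4), (-1, +1). This is the pattern (-1, -2), (+4, +5), (+4, -4), (-1, +1) repeated.
step 9: apply (-1, -2) → x=13, y=-2
step 10: apply (+4, +5) → x=17, y=3

x=17, y=3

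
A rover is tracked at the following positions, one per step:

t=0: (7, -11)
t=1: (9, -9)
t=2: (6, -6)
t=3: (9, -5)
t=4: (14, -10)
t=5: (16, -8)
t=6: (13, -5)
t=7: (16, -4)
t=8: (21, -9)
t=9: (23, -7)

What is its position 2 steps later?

Step-to-step displacements: (+2, +2), (-3, +3), (+3, +1), (+5, -5), (+2, +2), (-3, +3), (+3, +1), (+5, -5), (+2, +2) — a repeating cycle of length 4.
step 10: apply (-3, +3) → (20, -4)
step 11: apply (+3, +1) → (23, -3)

(23, -3)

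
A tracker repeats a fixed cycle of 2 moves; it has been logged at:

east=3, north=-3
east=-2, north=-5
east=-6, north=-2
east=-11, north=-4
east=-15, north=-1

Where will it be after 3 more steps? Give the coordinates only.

Differencing gives (-5, -2), (-4, +3), (-5, -2), (-4, +3). This is the pattern (-5, -2), (-4, +3) repeated.
step 5: apply (-5, -2) → east=-20, north=-3
step 6: apply (-4, +3) → east=-24, north=0
step 7: apply (-5, -2) → east=-29, north=-2

east=-29, north=-2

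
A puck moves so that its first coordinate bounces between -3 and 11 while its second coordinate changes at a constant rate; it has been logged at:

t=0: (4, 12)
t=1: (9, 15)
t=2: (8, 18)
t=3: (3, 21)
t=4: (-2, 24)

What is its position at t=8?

The first coordinate travels 5 per step and bounces off the walls at -3 and 11.
  step 5: -2 → 1
  step 6: 1 → 6
  step 7: 6 → 11
  step 8: 11 → 6
The second coordinate changes by +3 each step: at step 8 it is 36.

(6, 36)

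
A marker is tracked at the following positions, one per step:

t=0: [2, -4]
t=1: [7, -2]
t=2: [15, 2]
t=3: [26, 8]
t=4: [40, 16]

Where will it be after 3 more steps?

[100, 52]

Taking differences between consecutive positions: [+5, +2], [+8, +4], [+11, +6], [+14, +8]. These grow by [+3, +2] each step.
step 5: [40, 16] + [+17, +10] → [57, 26]
step 6: [57, 26] + [+20, +12] → [77, 38]
step 7: [77, 38] + [+23, +14] → [100, 52]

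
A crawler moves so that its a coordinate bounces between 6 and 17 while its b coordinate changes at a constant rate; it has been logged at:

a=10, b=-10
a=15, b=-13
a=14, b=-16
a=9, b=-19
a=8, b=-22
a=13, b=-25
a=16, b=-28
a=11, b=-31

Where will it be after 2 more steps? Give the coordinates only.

The a coordinate reflects between 6 and 17, moving 5 per step.
  step 8: 11 → 6
  step 9: 6 → 11
The b coordinate changes by -3 each step: at step 9 it is -37.

a=11, b=-37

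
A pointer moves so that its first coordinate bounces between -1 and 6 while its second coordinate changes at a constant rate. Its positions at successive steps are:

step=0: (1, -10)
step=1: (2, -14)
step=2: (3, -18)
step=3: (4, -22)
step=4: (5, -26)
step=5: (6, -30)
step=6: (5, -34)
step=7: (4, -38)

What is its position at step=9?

The first coordinate travels 1 per step and bounces off the walls at -1 and 6.
  step 8: 4 → 3
  step 9: 3 → 2
The second coordinate changes by -4 each step: at step 9 it is -46.

(2, -46)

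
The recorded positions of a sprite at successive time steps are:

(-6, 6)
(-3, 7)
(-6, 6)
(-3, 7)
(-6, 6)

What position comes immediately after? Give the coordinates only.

Consecutive displacements (+3, +1), (-3, -1), (+3, +1), (-3, -1) scale by a factor of -1 each step.
step 5: (-6, 6) + (+3, +1) → (-3, 7)

(-3, 7)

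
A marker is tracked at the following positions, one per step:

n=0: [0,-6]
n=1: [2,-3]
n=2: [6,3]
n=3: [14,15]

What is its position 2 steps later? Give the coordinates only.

[62,87]

The jumps are [+2,+3], [+4,+6], [+8,+12] — a geometric progression with ratio 2.
step 4: [14,15] + [+16,+24] → [30,39]
step 5: [30,39] + [+32,+48] → [62,87]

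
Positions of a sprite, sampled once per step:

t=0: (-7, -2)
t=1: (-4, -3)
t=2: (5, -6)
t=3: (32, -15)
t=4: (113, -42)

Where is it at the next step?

The jumps are (+3, -1), (+9, -3), (+27, -9), (+81, -27) — a geometric progression with ratio 3.
step 5: (113, -42) + (+243, -81) → (356, -123)

(356, -123)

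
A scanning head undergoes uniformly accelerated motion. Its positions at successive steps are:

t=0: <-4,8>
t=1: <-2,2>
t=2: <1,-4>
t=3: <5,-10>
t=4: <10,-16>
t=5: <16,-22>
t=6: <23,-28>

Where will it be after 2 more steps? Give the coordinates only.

<40,-40>

Successive displacements: <+2,-6>, <+3,-6>, <+4,-6>, <+5,-6>, <+6,-6>, <+7,-6> — each changes by <+1,+0>.
step 7: <23,-28> + <+8,-6> → <31,-34>
step 8: <31,-34> + <+9,-6> → <40,-40>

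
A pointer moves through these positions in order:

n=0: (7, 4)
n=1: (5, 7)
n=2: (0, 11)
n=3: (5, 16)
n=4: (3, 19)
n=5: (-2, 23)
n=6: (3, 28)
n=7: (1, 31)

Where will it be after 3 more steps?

(-1, 43)

Step-to-step displacements: (-2, +3), (-5, +4), (+5, +5), (-2, +3), (-5, +4), (+5, +5), (-2, +3) — a repeating cycle of length 3.
step 8: apply (-5, +4) → (-4, 35)
step 9: apply (+5, +5) → (1, 40)
step 10: apply (-2, +3) → (-1, 43)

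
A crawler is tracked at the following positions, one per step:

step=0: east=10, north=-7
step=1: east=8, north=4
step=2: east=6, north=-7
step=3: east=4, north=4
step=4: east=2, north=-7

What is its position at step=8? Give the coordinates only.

East: linear, -2 per step → -6 at step 8.
North: cycles through -7, 4 every 2 steps. Step 8 lands at position 0 of the cycle → -7.

east=-6, north=-7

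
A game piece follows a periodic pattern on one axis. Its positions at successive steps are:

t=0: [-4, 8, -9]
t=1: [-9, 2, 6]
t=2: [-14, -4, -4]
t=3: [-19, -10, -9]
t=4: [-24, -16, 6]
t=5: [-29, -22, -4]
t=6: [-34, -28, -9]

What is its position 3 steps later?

First: linear, -5 per step → -49 at step 9.
Second: linear, -6 per step → -46 at step 9.
Third: cycles through -9, 6, -4 every 3 steps. Step 9 lands at position 0 of the cycle → -9.

[-49, -46, -9]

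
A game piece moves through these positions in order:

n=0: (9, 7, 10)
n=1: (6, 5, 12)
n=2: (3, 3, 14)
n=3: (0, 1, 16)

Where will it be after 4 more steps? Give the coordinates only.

Each step adds (-3, -2, +2) to the position.
step 4: (0, 1, 16) + (-3, -2, +2) → (-3, -1, 18)
step 5: (-3, -1, 18) + (-3, -2, +2) → (-6, -3, 20)
step 6: (-6, -3, 20) + (-3, -2, +2) → (-9, -5, 22)
step 7: (-9, -5, 22) + (-3, -2, +2) → (-12, -7, 24)

(-12, -7, 24)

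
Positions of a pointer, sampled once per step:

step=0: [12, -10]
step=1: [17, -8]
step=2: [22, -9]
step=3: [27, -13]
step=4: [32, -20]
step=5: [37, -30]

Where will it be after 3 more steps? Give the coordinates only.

Taking differences between consecutive positions: [+5, +2], [+5, -1], [+5, -4], [+5, -7], [+5, -10]. These grow by [+0, -3] each step.
step 6: [37, -30] + [+5, -13] → [42, -43]
step 7: [42, -43] + [+5, -16] → [47, -59]
step 8: [47, -59] + [+5, -19] → [52, -78]

[52, -78]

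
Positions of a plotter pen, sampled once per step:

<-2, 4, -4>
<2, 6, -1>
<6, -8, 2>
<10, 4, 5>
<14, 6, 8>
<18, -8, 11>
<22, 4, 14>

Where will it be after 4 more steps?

First: linear, +4 per step → 38 at step 10.
Second: cycles through 4, 6, -8 every 3 steps. Step 10 lands at position 1 of the cycle → 6.
Third: linear, +3 per step → 26 at step 10.

<38, 6, 26>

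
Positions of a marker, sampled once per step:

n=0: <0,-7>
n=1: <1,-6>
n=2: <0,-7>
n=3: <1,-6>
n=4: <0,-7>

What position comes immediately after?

The jumps are <+1,+1>, <-1,-1>, <+1,+1>, <-1,-1> — a geometric progression with ratio -1.
step 5: <0,-7> + <+1,+1> → <1,-6>

<1,-6>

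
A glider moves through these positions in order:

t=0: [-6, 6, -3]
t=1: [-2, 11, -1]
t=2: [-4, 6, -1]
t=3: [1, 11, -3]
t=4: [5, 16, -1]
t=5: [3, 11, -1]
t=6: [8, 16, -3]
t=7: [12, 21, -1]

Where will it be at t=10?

Step-to-step displacements: [+4, +5, +2], [-2, -5, +0], [+5, +5, -2], [+4, +5, +2], [-2, -5, +0], [+5, +5, -2], [+4, +5, +2] — a repeating cycle of length 3.
step 8: apply [-2, -5, +0] → [10, 16, -1]
step 9: apply [+5, +5, -2] → [15, 21, -3]
step 10: apply [+4, +5, +2] → [19, 26, -1]

[19, 26, -1]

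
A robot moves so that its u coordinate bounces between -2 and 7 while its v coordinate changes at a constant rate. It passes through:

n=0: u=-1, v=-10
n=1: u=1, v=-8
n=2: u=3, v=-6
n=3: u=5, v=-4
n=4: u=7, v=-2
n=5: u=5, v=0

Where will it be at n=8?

u=-1, v=6

The u coordinate reflects between -2 and 7, moving 2 per step.
  step 6: 5 → 3
  step 7: 3 → 1
  step 8: 1 → -1
The v coordinate changes by +2 each step: at step 8 it is 6.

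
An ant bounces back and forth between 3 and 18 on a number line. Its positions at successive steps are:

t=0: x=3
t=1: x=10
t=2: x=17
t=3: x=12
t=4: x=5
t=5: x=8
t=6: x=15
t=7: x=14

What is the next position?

The value reflects between 3 and 18, moving 7 per step.
  step 8: 14 → 7

x=7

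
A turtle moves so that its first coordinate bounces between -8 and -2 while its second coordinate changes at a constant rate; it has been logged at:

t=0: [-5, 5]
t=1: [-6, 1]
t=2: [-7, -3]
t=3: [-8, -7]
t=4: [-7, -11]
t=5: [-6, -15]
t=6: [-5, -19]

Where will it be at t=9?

The first coordinate travels 1 per step and bounces off the walls at -8 and -2.
  step 7: -5 → -4
  step 8: -4 → -3
  step 9: -3 → -2
The second coordinate changes by -4 each step: at step 9 it is -31.

[-2, -31]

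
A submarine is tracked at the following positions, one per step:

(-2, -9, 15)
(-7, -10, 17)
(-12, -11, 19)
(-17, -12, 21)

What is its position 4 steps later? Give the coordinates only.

(-37, -16, 29)

Each step adds (-5, -1, +2) to the position.
step 4: (-17, -12, 21) + (-5, -1, +2) → (-22, -13, 23)
step 5: (-22, -13, 23) + (-5, -1, +2) → (-27, -14, 25)
step 6: (-27, -14, 25) + (-5, -1, +2) → (-32, -15, 27)
step 7: (-32, -15, 27) + (-5, -1, +2) → (-37, -16, 29)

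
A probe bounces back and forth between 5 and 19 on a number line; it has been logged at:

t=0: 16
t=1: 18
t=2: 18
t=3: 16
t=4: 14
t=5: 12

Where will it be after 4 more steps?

The value travels 2 per step and bounces off the walls at 5 and 19.
  step 6: 12 → 10
  step 7: 10 → 8
  step 8: 8 → 6
  step 9: 6 → 6

6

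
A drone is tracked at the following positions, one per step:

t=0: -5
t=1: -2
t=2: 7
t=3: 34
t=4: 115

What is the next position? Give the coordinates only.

Step-to-step displacements: +3, +9, +27, +81; each is 3× the previous.
step 5: 115 + 243 → 358

358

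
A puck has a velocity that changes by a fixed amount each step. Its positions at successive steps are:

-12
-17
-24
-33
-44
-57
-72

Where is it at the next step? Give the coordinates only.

-89

Successive displacements: -5, -7, -9, -11, -13, -15 — each changes by -2.
step 7: -72 − 17 → -89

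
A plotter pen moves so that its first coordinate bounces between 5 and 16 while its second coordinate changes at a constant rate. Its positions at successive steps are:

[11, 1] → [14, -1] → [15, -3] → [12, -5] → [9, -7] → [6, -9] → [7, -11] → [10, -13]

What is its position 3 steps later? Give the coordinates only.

The first coordinate travels 3 per step and bounces off the walls at 5 and 16.
  step 8: 10 → 13
  step 9: 13 → 16
  step 10: 16 → 13
The second coordinate changes by -2 each step: at step 10 it is -19.

[13, -19]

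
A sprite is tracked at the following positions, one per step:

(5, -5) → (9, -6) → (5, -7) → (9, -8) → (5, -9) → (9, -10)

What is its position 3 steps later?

(5, -13)

First: cycles through 5, 9 every 2 steps. Step 8 lands at position 0 of the cycle → 5.
Second: linear, -1 per step → -13 at step 8.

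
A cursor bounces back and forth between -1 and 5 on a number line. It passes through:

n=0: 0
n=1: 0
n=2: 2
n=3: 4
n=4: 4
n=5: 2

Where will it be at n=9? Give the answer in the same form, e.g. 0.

4

The value travels 2 per step and bounces off the walls at -1 and 5.
  step 6: 2 → 0
  step 7: 0 → 0
  step 8: 0 → 2
  step 9: 2 → 4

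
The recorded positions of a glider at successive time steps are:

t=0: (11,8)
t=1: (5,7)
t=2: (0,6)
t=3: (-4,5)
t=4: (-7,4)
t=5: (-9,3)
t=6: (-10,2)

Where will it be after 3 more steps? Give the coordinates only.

(-7,-1)

Taking differences between consecutive positions: (-6,-1), (-5,-1), (-4,-1), (-3,-1), (-2,-1), (-1,-1). These grow by (+1,+0) each step.
step 7: (-10,2) + (+0,-1) → (-10,1)
step 8: (-10,1) + (+1,-1) → (-9,0)
step 9: (-9,0) + (+2,-1) → (-7,-1)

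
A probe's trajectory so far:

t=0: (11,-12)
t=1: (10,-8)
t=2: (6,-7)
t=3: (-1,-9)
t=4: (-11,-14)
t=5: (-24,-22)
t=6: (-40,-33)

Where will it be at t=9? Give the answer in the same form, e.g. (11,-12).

Taking differences between consecutive positions: (-1,+4), (-4,+1), (-7,-2), (-10,-5), (-13,-8), (-16,-11). These grow by (-3,-3) each step.
step 7: (-40,-33) + (-19,-14) → (-59,-47)
step 8: (-59,-47) + (-22,-17) → (-81,-64)
step 9: (-81,-64) + (-25,-20) → (-106,-84)

(-106,-84)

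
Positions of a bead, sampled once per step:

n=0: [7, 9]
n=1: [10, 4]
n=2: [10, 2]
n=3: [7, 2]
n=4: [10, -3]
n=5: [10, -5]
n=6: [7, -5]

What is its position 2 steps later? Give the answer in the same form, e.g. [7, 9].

[10, -12]

The moves between consecutive positions are [+3, -5], [+0, -2], [-3, +0], [+3, -5], [+0, -2], [-3, +0]; they repeat the 3-cycle [[+3, -5], [+0, -2], [-3, +0]].
step 7: apply [+3, -5] → [10, -10]
step 8: apply [+0, -2] → [10, -12]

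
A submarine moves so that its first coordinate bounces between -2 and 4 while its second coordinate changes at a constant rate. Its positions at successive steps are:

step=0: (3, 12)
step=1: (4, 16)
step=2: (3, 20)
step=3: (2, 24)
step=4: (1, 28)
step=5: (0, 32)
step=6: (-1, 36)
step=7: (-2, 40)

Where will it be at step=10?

(1, 52)

The first coordinate reflects between -2 and 4, moving 1 per step.
  step 8: -2 → -1
  step 9: -1 → 0
  step 10: 0 → 1
The second coordinate changes by +4 each step: at step 10 it is 52.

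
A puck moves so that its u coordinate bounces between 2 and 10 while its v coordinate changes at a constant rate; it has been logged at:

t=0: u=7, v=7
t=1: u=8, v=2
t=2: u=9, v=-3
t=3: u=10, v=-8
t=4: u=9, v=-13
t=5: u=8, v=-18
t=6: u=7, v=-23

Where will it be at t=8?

The u coordinate travels 1 per step and bounces off the walls at 2 and 10.
  step 7: 7 → 6
  step 8: 6 → 5
The v coordinate changes by -5 each step: at step 8 it is -33.

u=5, v=-33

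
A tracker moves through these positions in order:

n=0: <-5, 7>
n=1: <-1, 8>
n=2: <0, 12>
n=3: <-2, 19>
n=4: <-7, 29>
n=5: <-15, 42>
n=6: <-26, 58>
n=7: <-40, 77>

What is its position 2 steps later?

<-77, 124>

First differences are <+4, +1>, <+1, +4>, <-2, +7>, <-5, +10>, <-8, +13>, <-11, +16>, <-14, +19>; their common second difference is <-3, +3> (constant acceleration).
step 8: <-40, 77> + <-17, +22> → <-57, 99>
step 9: <-57, 99> + <-20, +25> → <-77, 124>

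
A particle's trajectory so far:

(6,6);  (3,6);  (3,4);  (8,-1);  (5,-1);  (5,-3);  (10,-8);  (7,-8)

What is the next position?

The moves between consecutive positions are (-3,+0), (+0,-2), (+5,-5), (-3,+0), (+0,-2), (+5,-5), (-3,+0); they repeat the 3-cycle [(-3,+0), (+0,-2), (+5,-5)].
step 8: apply (+0,-2) → (7,-10)

(7,-10)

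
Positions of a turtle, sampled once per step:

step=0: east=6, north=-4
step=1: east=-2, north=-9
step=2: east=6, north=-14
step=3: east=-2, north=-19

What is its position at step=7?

east=-2, north=-39

The east coordinate repeats the cycle [6, -2] with period 2; step 7 mod 2 = 1, giving -2.
The north coordinate changes by -5 each step, so at step 7 it is -4 + 7·(-5) = -39.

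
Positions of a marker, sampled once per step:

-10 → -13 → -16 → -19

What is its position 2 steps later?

Constant displacement of -3 per step.
step 4: -19 − 3 → -22
step 5: -22 − 3 → -25

-25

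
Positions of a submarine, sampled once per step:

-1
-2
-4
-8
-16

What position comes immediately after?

-32

Step-to-step displacements: -1, -2, -4, -8; each is 2× the previous.
step 5: -16 − 16 → -32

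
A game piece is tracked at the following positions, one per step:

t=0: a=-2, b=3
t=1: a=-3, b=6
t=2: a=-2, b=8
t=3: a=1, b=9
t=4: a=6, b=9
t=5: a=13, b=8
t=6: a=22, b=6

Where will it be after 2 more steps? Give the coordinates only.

a=46, b=-1

Taking differences between consecutive positions: (-1,+3), (+1,+2), (+3,+1), (+5,+0), (+7,-1), (+9,-2). These grow by (+2,-1) each step.
step 7: a=22, b=6 + (+11,-3) → a=33, b=3
step 8: a=33, b=3 + (+13,-4) → a=46, b=-1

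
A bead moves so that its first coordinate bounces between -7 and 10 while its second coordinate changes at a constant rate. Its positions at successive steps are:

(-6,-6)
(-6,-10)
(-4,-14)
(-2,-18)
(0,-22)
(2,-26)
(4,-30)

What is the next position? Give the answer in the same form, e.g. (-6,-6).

(6,-34)

The first coordinate reflects between -7 and 10, moving 2 per step.
  step 7: 4 → 6
The second coordinate changes by -4 each step: at step 7 it is -34.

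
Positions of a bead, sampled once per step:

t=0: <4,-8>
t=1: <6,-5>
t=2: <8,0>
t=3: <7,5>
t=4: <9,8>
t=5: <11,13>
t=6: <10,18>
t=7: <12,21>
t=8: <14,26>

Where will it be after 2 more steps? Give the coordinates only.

<15,34>

The moves between consecutive positions are <+2,+3>, <+2,+5>, <-1,+5>, <+2,+3>, <+2,+5>, <-1,+5>, <+2,+3>, <+2,+5>; they repeat the 3-cycle [<+2,+3>, <+2,+5>, <-1,+5>].
step 9: apply <-1,+5> → <13,31>
step 10: apply <+2,+3> → <15,34>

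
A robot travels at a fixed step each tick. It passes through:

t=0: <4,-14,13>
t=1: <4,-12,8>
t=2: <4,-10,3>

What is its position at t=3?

The position changes by <+0,+2,-5> every step.
step 3: <4,-10,3> + <+0,+2,-5> → <4,-8,-2>

<4,-8,-2>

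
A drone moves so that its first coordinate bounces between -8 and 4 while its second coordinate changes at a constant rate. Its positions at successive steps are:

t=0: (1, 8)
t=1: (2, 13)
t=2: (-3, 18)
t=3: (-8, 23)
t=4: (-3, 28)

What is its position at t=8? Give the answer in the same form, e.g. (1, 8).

The first coordinate reflects between -8 and 4, moving 5 per step.
  step 5: -3 → 2
  step 6: 2 → 1
  step 7: 1 → -4
  step 8: -4 → -7
The second coordinate changes by +5 each step: at step 8 it is 48.

(-7, 48)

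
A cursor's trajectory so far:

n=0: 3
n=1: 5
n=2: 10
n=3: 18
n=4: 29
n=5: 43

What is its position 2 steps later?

80

First differences are +2, +5, +8, +11, +14; their common second difference is +3 (constant acceleration).
step 6: 43 + 17 → 60
step 7: 60 + 20 → 80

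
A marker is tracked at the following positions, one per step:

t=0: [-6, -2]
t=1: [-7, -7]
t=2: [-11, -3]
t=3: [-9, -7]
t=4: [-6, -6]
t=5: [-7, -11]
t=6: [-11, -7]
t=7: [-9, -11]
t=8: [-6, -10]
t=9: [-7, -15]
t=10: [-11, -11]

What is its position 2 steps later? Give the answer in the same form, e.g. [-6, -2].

[-6, -14]

Differencing gives [-1, -5], [-4, +4], [+2, -4], [+3, +1], [-1, -5], [-4, +4], [+2, -4], [+3, +1], [-1, -5], [-4, +4]. This is the pattern [-1, -5], [-4, +4], [+2, -4], [+3, +1] repeated.
step 11: apply [+2, -4] → [-9, -15]
step 12: apply [+3, +1] → [-6, -14]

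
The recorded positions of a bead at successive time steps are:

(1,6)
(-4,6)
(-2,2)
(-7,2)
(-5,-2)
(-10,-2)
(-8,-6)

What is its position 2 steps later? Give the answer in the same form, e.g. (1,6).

Step-to-step displacements: (-5,+0), (+2,-4), (-5,+0), (+2,-4), (-5,+0), (+2,-4) — a repeating cycle of length 2.
step 7: apply (-5,+0) → (-13,-6)
step 8: apply (+2,-4) → (-11,-10)

(-11,-10)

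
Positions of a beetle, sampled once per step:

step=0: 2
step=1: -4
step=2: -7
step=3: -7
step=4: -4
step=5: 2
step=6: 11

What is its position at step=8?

First differences are -6, -3, +0, +3, +6, +9; their common second difference is +3 (constant acceleration).
step 7: 11 + 12 → 23
step 8: 23 + 15 → 38

38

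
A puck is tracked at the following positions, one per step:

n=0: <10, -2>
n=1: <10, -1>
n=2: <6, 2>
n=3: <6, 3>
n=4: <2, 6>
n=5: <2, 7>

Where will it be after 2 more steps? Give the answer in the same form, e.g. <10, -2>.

The moves between consecutive positions are <+0, +1>, <-4, +3>, <+0, +1>, <-4, +3>, <+0, +1>; they repeat the 2-cycle [<+0, +1>, <-4, +3>].
step 6: apply <-4, +3> → <-2, 10>
step 7: apply <+0, +1> → <-2, 11>

<-2, 11>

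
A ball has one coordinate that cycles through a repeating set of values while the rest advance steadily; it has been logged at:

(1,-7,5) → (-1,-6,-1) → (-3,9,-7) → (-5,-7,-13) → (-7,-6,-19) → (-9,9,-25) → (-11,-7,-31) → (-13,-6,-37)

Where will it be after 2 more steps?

The first coordinate changes by -2 each step, so at step 9 it is 1 + 9·(-2) = -17.
The second coordinate repeats the cycle [-7, -6, 9] with period 3; step 9 mod 3 = 0, giving -7.
The third coordinate changes by -6 each step, so at step 9 it is 5 + 9·(-6) = -49.

(-17,-7,-49)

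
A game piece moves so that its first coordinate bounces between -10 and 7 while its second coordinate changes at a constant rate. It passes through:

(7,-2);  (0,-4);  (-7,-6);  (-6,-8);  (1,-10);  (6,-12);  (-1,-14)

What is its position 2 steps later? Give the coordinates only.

(-5,-18)

The first coordinate reflects between -10 and 7, moving 7 per step.
  step 7: -1 → -8
  step 8: -8 → -5
The second coordinate changes by -2 each step: at step 8 it is -18.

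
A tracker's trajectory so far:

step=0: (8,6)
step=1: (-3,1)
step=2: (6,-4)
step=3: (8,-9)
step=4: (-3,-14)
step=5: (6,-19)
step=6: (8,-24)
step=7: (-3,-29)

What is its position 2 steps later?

The first coordinate repeats the cycle [8, -3, 6] with period 3; step 9 mod 3 = 0, giving 8.
The second coordinate changes by -5 each step, so at step 9 it is 6 + 9·(-5) = -39.

(8,-39)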